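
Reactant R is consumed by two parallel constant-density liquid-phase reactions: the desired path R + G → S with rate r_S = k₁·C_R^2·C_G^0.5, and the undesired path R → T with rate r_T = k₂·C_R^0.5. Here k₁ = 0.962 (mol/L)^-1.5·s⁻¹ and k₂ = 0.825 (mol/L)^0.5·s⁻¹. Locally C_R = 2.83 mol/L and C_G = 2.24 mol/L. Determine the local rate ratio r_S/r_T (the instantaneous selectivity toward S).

S_{S/T} = r_S/r_T = (k₁·C_R^2·C_G^0.5)/(k₂·C_R^0.5) = (k₁/k₂)·C_R^1.5·C_G^0.5.
= (0.962×2.830^2×2.240^0.5) / (0.825×2.830^0.5) = 11.53/1.388 = 8.31.
Since the desired path is higher order in R, keeping C_R high (PFR or concentrated feed) favours S.

8.31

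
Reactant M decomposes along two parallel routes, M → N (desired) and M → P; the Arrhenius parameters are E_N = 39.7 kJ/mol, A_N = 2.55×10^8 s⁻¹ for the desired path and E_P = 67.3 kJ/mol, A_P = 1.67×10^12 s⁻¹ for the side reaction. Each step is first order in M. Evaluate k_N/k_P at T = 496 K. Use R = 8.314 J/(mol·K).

0.123

k_N/k_P = (A_N/A_P)·exp[−(E_N−E_P)/(RT)] = (A_N/A_P)·exp[(E_P−E_N)/(RT)].
(E_P−E_N)/(RT) = (67.3−39.7)×10³/(8.314×496) = 27600/4124 = 6.693.
k_N/k_P = (2.55×10^8/1.67×10^12)·exp(6.693) = 1.527×10^-4 × 806.7 = 0.123.
Since E_N < E_P, lowering the temperature improves selectivity toward N.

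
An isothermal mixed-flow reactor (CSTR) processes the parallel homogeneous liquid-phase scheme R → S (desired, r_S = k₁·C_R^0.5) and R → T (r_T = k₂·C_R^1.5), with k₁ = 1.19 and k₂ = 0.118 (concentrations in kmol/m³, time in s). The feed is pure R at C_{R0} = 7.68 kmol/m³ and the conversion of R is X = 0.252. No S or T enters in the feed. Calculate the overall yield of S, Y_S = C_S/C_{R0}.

0.161

Exit C_R = C_{R0}(1−X) = 7.68×0.748 = 5.745 kmol/m³.
A CSTR operates uniformly at the exit composition, giving r_S = 2.852 and r_T = 1.625 (each k·C_R^n at C_R = 5.745).
Fraction of consumed R going to S: r_S/(r_S+r_T) = 0.6371.
C_S = 0.6371·C_{R0}·X = 0.6371×7.68×0.252 = 1.23 kmol/m³; Y_S = C_S/C_{R0} = 0.161.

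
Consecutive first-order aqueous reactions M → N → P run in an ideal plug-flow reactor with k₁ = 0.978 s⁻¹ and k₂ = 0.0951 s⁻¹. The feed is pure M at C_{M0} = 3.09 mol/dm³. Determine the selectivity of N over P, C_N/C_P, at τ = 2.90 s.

Solving the coupled first-order balances gives C_N(τ) = [k₁/(k₂−k₁)]·C_{M0}·(e^(−k₁τ) − e^(−k₂τ)).
e^(−k₁τ) = e^(−0.978×2.90) = e^(−2.836) = 0.05865; e^(−k₂τ) = e^(−0.2758) = 0.7590.
C_N = 0.978×3.09/(0.0951−0.978) × (0.05865−0.7590) = (-3.423)×(-0.7003) = 2.397 mol/dm³.
C_M = C_{M0}e^(−k₁τ) = 0.1812 mol/dm³, so C_P = C_{M0}−C_M−C_N = 0.5117 mol/dm³; C_N/C_P = 4.68.

4.68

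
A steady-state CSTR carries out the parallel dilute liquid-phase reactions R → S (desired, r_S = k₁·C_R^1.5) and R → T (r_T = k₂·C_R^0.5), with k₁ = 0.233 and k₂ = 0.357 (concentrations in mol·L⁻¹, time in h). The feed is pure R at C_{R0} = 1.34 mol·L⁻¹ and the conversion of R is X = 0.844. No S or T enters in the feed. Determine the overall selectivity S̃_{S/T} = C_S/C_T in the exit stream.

Exit C_R = C_{R0}(1−X) = 1.34×0.156 = 0.2090 mol·L⁻¹.
Rates in a CSTR are evaluated at the outlet concentration: r_S = 0.233×0.2090^1.5 = 0.02227, r_T = 0.357×0.2090^0.5 = 0.1632.
Overall selectivity = C_S/C_T = r_Sτ/(r_Tτ) = r_S/r_T = 0.136.

0.136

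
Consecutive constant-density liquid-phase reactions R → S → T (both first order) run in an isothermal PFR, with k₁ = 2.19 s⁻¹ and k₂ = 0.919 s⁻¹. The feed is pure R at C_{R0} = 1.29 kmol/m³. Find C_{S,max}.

For a first-order series the maximum intermediate yield is C_{S,max}/C_{R0} = (k₁/k₂)^[k₂/(k₂−k₁)].
= (2.19/0.919)^(0.919/(0.919−2.19)) = (2.383)^(-0.7231) = 0.5337.
C_{S,max} = 0.5337×1.29 = 0.689 kmol/m³.

0.689 kmol/m³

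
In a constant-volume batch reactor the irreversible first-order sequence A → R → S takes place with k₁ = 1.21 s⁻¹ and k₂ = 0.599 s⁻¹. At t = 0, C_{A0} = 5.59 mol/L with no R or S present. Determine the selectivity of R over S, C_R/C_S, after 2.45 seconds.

The intermediate concentration in a first-order A→B→C sequence is C_R = k₁C_{A0}(e^(−k₁t) − e^(−k₂t))/(k₂−k₁).
e^(−k₁t) = e^(−1.21×2.45) = e^(−2.965) = 0.05159; e^(−k₂t) = e^(−1.468) = 0.2305.
C_R = 1.21×5.59/(0.599−1.21) × (0.05159−0.2305) = (-11.07)×(-0.1789) = 1.980 mol/L.
C_A = C_{A0}e^(−k₁t) = 0.2884 mol/L, so C_S = C_{A0}−C_A−C_R = 3.321 mol/L; C_R/C_S = 0.596.

0.596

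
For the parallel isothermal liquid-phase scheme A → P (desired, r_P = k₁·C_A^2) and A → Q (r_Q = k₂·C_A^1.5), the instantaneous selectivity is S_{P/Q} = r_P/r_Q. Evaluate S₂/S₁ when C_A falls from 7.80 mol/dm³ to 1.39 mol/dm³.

S_{P/Q} = (k₁/k₂)·C_A^0.5, so S₂/S₁ = (C_{A,2}/C_{A,1})^0.5.
= (1.39/7.80)^0.5 = (0.1782)^0.5 = 0.422.
Selectivity toward P falls as C_A falls — high-concentration operation is favoured.

0.422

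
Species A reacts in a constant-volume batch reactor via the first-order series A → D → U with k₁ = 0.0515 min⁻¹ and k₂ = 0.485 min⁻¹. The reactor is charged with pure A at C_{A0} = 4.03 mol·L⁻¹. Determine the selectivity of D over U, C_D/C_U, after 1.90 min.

1.85

Solving the coupled first-order balances gives C_D(t) = [k₁/(k₂−k₁)]·C_{A0}·(e^(−k₁t) − e^(−k₂t)).
e^(−k₁t) = e^(−0.0515×1.90) = e^(−0.09785) = 0.9068; e^(−k₂t) = e^(−0.9215) = 0.3979.
C_D = 0.0515×4.03/(0.485−0.0515) × (0.9068−0.3979) = 0.4788×0.5089 = 0.2436 mol·L⁻¹.
C_A = C_{A0}e^(−k₁t) = 3.654 mol·L⁻¹, so C_U = C_{A0}−C_A−C_D = 0.1320 mol·L⁻¹; C_D/C_U = 1.85.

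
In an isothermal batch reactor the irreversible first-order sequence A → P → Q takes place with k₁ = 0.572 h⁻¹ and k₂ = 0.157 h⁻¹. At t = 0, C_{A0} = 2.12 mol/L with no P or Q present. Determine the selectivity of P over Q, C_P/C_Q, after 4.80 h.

1.49

The intermediate concentration in a first-order A→B→C sequence is C_P = k₁C_{A0}(e^(−k₁t) − e^(−k₂t))/(k₂−k₁).
e^(−k₁t) = e^(−0.572×4.80) = e^(−2.746) = 0.06421; e^(−k₂t) = e^(−0.7536) = 0.4707.
C_P = 0.572×2.12/(0.157−0.572) × (0.06421−0.4707) = (-2.922)×(-0.4065) = 1.188 mol/L.
C_A = C_{A0}e^(−k₁t) = 0.1361 mol/L, so C_Q = C_{A0}−C_A−C_P = 0.7962 mol/L; C_P/C_Q = 1.49.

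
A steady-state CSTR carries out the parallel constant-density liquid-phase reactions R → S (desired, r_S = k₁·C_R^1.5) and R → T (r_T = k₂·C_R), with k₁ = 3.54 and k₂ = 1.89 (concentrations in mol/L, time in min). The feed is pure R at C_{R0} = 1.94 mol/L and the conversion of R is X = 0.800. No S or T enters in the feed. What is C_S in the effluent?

0.836 mol/L

Exit C_R = C_{R0}(1−X) = 1.94×0.200 = 0.3880 mol/L.
A CSTR operates uniformly at the exit composition, giving r_S = 0.8556 and r_T = 0.7333 (each k·C_R^n at C_R = 0.3880).
Fraction of consumed R going to S: r_S/(r_S+r_T) = 0.5385.
C_S = 0.5385·C_{R0}·X = 0.5385×1.94×0.800 = 0.836 mol/L.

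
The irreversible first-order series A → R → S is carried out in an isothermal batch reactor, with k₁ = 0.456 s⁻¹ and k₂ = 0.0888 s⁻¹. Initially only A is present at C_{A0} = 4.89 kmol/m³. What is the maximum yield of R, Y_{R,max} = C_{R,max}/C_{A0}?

At the optimum, C_{R,max}/C_{A0} = (k₁/k₂)^[k₂/(k₂−k₁)].
= (0.456/0.0888)^(0.0888/(0.0888−0.456)) = (5.135)^(-0.2418) = 0.6732.

0.673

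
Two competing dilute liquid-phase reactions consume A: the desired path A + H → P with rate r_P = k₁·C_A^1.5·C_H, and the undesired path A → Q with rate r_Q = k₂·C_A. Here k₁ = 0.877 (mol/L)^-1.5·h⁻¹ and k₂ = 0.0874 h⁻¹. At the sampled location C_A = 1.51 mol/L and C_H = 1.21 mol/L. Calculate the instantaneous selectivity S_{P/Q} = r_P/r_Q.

S_{P/Q} = r_P/r_Q = (k₁·C_A^1.5·C_H)/(k₂·C_A) = (k₁/k₂)·C_A^0.5·C_H.
= (0.877×1.510^1.5×1.210) / (0.0874×1.510) = 1.969/0.1320 = 14.9.
Since the desired path is higher order in A, keeping C_A high (PFR or concentrated feed) favours P.

14.9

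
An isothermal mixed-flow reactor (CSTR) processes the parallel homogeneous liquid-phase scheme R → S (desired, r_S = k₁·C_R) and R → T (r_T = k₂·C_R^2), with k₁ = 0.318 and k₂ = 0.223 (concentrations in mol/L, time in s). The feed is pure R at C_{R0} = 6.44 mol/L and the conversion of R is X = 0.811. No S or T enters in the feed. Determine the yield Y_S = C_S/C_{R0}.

0.438

Exit C_R = C_{R0}(1−X) = 6.44×0.189 = 1.217 mol/L.
In a CSTR the entire volume is at exit conditions, so r_S = 0.318×1.217 = 0.3871 and r_T = 0.223×1.217^2 = 0.3304.
Fraction of consumed R going to S: r_S/(r_S+r_T) = 0.5395.
C_S = 0.5395·C_{R0}·X = 0.5395×6.44×0.811 = 2.82 mol/L; Y_S = C_S/C_{R0} = 0.438.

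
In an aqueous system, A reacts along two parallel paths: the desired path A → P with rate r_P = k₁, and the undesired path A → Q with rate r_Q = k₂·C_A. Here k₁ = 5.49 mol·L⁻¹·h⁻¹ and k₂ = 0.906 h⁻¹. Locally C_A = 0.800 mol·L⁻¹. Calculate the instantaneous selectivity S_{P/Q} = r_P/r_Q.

7.57

S_{P/Q} = r_P/r_Q = (k₁)/(k₂·C_A) = (k₁/k₂)·C_A⁻¹.
= (5.49) / (0.906×0.8000) = 5.490/0.7248 = 7.57.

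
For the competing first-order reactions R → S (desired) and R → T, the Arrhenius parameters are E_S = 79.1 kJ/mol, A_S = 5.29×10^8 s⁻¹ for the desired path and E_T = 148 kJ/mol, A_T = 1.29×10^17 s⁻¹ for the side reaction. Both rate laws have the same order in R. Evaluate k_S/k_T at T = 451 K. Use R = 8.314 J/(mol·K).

0.392

k_S/k_T = (A_S/A_T)·exp[−(E_S−E_T)/(RT)] = (A_S/A_T)·exp[(E_T−E_S)/(RT)].
(E_T−E_S)/(RT) = (148−79.1)×10³/(8.314×451) = 68900/3750 = 18.38.
k_S/k_T = (5.29×10^8/1.29×10^17)·exp(18.38) = 4.101×10^-9 × 9.556×10^7 = 0.392.
Since E_S < E_T, lowering the temperature improves selectivity toward S.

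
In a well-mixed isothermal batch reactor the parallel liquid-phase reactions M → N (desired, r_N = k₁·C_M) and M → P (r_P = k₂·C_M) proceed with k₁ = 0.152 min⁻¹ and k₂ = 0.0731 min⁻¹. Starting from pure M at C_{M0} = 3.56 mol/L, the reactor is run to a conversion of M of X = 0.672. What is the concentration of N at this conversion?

1.62 mol/L

C_M = C_{M0}(1−X) = 1.168 mol/L.
Both paths are first order in M, so the instantaneous fraction to N is constant: dC_N/d(−C_M) = k₁/(k₁+k₂) = 0.6753.
C_N = 0.6753·(C_{M0}−C_M) = 0.6753×2.392 = 1.62 mol/L.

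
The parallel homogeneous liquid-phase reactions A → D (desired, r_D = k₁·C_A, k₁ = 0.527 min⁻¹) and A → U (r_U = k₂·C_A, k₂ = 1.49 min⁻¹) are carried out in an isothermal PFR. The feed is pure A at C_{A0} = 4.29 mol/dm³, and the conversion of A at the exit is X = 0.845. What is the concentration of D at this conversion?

C_A = C_{A0}(1−X) = 0.6650 mol/dm³.
Both paths are first order in A, so the instantaneous fraction to D is constant: dC_D/d(−C_A) = k₁/(k₁+k₂) = 0.2613.
C_D = 0.2613·(C_{A0}−C_A) = 0.2613×3.625 = 0.947 mol/dm³.

0.947 mol/dm³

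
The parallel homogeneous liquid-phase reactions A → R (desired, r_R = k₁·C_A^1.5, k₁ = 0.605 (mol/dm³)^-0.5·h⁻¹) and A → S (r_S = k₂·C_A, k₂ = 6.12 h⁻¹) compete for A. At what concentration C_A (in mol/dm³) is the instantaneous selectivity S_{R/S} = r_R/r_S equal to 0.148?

2.24 mol/dm³

S_{R/S} = (k₁/k₂)·C_A^0.5 ⇒ C_A = (S·k₂/k₁)^(2).
= (0.148×6.12/0.605)^(2) = (1.497)^(2) = 2.24 mol/dm³.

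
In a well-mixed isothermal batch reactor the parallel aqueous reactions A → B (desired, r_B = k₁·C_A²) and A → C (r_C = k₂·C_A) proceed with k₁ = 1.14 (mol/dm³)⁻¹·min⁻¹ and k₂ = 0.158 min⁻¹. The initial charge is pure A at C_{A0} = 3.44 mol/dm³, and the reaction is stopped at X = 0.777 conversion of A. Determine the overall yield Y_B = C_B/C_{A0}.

C_A = C_{A0}(1−X) = 0.7671 mol/dm³.
Along a PFR/batch, dC_C/dC_A = −r_C/(r_B+r_C) = −k₂/(k₂+k₁·C_A).
Integrating from C_{A0} to C_A: C_C = (0.158/1.14)·ln[(0.158+1.14·3.44)/(0.158+1.14·0.767)] = 0.1386·ln(4.080/1.033) = 0.1904 mol/dm³.
Then C_B = (C_{A0}−C_A) − C_C = 2.673 − 0.1904 = 2.482 mol/dm³.
Y_B = C_B/C_{A0} = 2.482/3.44 = 0.722.

0.722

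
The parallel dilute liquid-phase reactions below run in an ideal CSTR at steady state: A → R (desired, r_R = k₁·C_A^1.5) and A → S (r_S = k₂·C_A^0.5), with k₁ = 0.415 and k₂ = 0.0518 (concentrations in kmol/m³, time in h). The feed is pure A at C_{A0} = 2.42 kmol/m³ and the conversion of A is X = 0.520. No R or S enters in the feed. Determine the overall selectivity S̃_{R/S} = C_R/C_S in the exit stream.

9.31

Exit C_A = C_{A0}(1−X) = 2.42×0.480 = 1.162 kmol/m³.
A CSTR operates uniformly at the exit composition, giving r_R = 0.5196 and r_S = 0.05583 (each k·C_A^n at C_A = 1.162).
Overall selectivity = C_R/C_S = r_Rτ/(r_Sτ) = r_R/r_S = 9.31.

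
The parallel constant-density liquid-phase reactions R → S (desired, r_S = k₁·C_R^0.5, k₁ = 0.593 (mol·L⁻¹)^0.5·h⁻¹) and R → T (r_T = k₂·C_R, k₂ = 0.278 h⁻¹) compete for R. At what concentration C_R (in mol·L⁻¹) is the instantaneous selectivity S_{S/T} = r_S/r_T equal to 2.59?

S_{S/T} = (k₁/k₂)·C_R^-0.5 ⇒ C_R = (S·k₂/k₁)^(-2).
= (2.59×0.278/0.593)^(-2) = (1.214)^(-2) = 0.678 mol·L⁻¹.

0.678 mol·L⁻¹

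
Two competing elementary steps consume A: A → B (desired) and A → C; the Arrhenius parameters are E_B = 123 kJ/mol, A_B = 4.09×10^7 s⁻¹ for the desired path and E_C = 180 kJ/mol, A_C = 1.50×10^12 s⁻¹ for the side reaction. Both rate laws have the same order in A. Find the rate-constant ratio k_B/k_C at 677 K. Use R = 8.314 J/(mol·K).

k_B/k_C = (A_B/A_C)·exp[−(E_B−E_C)/(RT)] = (A_B/A_C)·exp[(E_C−E_B)/(RT)].
(E_C−E_B)/(RT) = (180−123)×10³/(8.314×677) = 57000/5629 = 10.13.
k_B/k_C = (4.09×10^7/1.50×10^12)·exp(10.13) = 2.727×10^-5 × 25007 = 0.682.
Since E_B < E_C, lowering the temperature improves selectivity toward B.

0.682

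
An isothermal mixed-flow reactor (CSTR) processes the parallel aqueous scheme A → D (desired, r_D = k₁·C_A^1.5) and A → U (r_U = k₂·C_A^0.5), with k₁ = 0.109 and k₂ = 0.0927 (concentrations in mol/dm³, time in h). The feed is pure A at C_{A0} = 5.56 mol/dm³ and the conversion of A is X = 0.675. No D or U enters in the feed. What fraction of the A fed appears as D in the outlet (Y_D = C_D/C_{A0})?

0.459

Exit C_A = C_{A0}(1−X) = 5.56×0.325 = 1.807 mol/dm³.
A CSTR operates uniformly at the exit composition, giving r_D = 0.2648 and r_U = 0.1246 (each k·C_A^n at C_A = 1.807).
Fraction of consumed A going to D: r_D/(r_D+r_U) = 0.6800.
C_D = 0.6800·C_{A0}·X = 0.6800×5.56×0.675 = 2.55 mol/dm³; Y_D = C_D/C_{A0} = 0.459.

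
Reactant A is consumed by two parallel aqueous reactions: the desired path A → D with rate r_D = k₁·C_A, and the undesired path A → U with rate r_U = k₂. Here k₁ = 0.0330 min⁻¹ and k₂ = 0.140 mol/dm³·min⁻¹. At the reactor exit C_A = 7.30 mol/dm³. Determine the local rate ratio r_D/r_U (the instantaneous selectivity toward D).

S_{D/U} = r_D/r_U = (k₁·C_A)/(k₂) = (k₁/k₂)·C_A.
= (0.0330×7.300) / (0.140) = 0.2409/0.1400 = 1.72.
Since the desired path is higher order in A, keeping C_A high (PFR or concentrated feed) favours D.

1.72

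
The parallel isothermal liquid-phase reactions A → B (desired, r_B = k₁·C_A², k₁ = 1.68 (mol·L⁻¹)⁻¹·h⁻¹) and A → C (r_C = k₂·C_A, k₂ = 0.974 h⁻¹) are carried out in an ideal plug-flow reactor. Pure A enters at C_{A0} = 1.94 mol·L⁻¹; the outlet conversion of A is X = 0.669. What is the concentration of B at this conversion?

C_A = C_{A0}(1−X) = 0.6421 mol·L⁻¹.
Along a PFR/batch, dC_C/dC_A = −r_C/(r_B+r_C) = −k₂/(k₂+k₁·C_A).
Integrating from C_{A0} to C_A: C_C = (0.974/1.68)·ln[(0.974+1.68·1.94)/(0.974+1.68·0.642)] = 0.5798·ln(4.233/2.053) = 0.4196 mol·L⁻¹.
Then C_B = (C_{A0}−C_A) − C_C = 1.298 − 0.4196 = 0.8783 mol·L⁻¹.

0.878 mol·L⁻¹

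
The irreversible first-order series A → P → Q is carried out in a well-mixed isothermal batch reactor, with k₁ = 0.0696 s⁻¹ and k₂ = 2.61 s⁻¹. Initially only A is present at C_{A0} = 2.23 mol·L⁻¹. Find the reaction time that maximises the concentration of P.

1.43 s

The intermediate peaks when r₁ = r₂, i.e. k₁e^(−k₁t) = k₂e^(−k₂t), giving t_opt = ln(k₂/k₁)/(k₂−k₁).
= ln(2.61/0.0696)/(2.61−0.0696) = ln(37.50)/2.540 = 3.624/2.540 = 1.43 s.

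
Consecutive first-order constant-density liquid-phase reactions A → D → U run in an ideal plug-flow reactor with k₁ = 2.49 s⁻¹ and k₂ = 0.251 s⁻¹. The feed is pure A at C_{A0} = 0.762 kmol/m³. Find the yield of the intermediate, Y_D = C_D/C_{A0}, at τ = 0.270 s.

0.471

The intermediate concentration in a first-order A→B→C sequence is C_D = k₁C_{A0}(e^(−k₁τ) − e^(−k₂τ))/(k₂−k₁).
e^(−k₁τ) = e^(−2.49×0.270) = e^(−0.6723) = 0.5105; e^(−k₂τ) = e^(−0.06777) = 0.9345.
C_D = 2.49×0.762/(0.251−2.49) × (0.5105−0.9345) = (-0.8474)×(-0.4239) = 0.3593 kmol/m³.
Y_D = C_D/C_{A0} = 0.3593/0.762 = 0.471.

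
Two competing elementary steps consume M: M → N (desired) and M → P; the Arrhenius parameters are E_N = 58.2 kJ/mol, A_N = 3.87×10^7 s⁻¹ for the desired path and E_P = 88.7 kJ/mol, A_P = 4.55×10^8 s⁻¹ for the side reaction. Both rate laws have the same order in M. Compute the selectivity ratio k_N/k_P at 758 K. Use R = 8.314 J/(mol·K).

10.8

With equal orders, S_{N/P} = k_N/k_P = (A_N/A_P)·exp[(E_P−E_N)/(RT)].
(E_P−E_N)/(RT) = (88.7−58.2)×10³/(8.314×758) = 30500/6302 = 4.840.
k_N/k_P = (3.87×10^7/4.55×10^8)·exp(4.840) = 0.08505 × 126.4 = 10.8.
Since E_N < E_P, lowering the temperature improves selectivity toward N.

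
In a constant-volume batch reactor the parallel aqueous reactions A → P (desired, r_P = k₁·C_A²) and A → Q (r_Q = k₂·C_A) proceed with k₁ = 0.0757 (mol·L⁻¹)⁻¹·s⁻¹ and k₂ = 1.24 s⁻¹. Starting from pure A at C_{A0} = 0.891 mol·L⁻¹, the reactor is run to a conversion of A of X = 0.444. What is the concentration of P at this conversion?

0.0160 mol·L⁻¹

C_A = C_{A0}(1−X) = 0.4954 mol·L⁻¹.
Along a PFR/batch, dC_Q/dC_A = −r_Q/(r_P+r_Q) = −k₂/(k₂+k₁·C_A).
Integrating from C_{A0} to C_A: C_Q = (1.24/0.0757)·ln[(1.24+0.0757·0.891)/(1.24+0.0757·0.495)] = 16.38·ln(1.307/1.278) = 0.3796 mol·L⁻¹.
Then C_P = (C_{A0}−C_A) − C_Q = 0.3956 − 0.3796 = 0.01604 mol·L⁻¹.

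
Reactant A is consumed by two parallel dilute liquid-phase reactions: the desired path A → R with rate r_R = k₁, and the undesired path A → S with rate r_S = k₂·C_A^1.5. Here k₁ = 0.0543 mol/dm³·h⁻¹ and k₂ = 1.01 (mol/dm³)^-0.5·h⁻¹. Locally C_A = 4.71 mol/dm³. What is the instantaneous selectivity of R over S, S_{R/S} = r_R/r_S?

S_{R/S} = r_R/r_S = (k₁)/(k₂·C_A^1.5) = (k₁/k₂)·C_A^-1.5.
= (0.0543) / (1.01×4.710^1.5) = 0.05430/10.32 = 0.00526.

0.00526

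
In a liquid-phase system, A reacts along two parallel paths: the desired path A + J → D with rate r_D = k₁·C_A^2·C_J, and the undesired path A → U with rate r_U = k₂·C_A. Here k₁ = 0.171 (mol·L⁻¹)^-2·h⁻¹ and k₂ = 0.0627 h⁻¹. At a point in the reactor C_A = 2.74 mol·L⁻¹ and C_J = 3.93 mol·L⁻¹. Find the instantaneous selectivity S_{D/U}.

29.4

S_{D/U} = r_D/r_U = (k₁·C_A^2·C_J)/(k₂·C_A) = (k₁/k₂)·C_A·C_J.
= (0.171×2.740^2×3.930) / (0.0627×2.740) = 5.045/0.1718 = 29.4.
Since the desired path is higher order in A, keeping C_A high (PFR or concentrated feed) favours D.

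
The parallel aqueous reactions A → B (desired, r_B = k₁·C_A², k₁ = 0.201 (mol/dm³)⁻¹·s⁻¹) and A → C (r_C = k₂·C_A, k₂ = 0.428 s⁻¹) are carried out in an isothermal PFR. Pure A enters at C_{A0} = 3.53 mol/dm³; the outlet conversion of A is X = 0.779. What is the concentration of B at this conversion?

1.33 mol/dm³

C_A = C_{A0}(1−X) = 0.7801 mol/dm³.
Along a PFR/batch, dC_C/dC_A = −r_C/(r_B+r_C) = −k₂/(k₂+k₁·C_A).
Integrating from C_{A0} to C_A: C_C = (0.428/0.201)·ln[(0.428+0.201·3.53)/(0.428+0.201·0.780)] = 2.129·ln(1.138/0.5848) = 1.417 mol/dm³.
Then C_B = (C_{A0}−C_A) − C_C = 2.750 − 1.417 = 1.333 mol/dm³.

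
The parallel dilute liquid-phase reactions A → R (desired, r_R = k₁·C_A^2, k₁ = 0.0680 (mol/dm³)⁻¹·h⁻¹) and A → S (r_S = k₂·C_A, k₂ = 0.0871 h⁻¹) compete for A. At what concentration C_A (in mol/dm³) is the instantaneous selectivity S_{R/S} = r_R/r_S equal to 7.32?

9.38 mol/dm³

S_{R/S} = (k₁/k₂)·C_A ⇒ C_A = S·k₂/k₁.
= 7.32×0.0871/0.0680 = 9.38 mol/dm³.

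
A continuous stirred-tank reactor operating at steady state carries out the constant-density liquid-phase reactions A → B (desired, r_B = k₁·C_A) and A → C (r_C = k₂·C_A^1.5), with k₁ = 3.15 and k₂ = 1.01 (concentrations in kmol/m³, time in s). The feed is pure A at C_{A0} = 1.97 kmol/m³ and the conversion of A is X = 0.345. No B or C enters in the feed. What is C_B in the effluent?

0.498 kmol/m³

Exit C_A = C_{A0}(1−X) = 1.97×0.655 = 1.290 kmol/m³.
In a CSTR the entire volume is at exit conditions, so r_B = 3.15×1.290 = 4.065 and r_C = 1.01×1.290^1.5 = 1.480.
Fraction of consumed A going to B: r_B/(r_B+r_C) = 0.7330.
C_B = 0.7330·C_{A0}·X = 0.7330×1.97×0.345 = 0.498 kmol/m³.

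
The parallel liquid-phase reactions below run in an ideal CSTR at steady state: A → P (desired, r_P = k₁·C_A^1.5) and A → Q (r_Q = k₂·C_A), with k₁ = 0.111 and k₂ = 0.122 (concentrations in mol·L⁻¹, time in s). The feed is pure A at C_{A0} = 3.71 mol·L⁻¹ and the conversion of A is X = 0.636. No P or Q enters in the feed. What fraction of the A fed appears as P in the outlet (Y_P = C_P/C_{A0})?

Exit C_A = C_{A0}(1−X) = 3.71×0.364 = 1.350 mol·L⁻¹.
A CSTR operates uniformly at the exit composition, giving r_P = 0.1742 and r_Q = 0.1648 (each k·C_A^n at C_A = 1.350).
Fraction of consumed A going to P: r_P/(r_P+r_Q) = 0.5139.
C_P = 0.5139·C_{A0}·X = 0.5139×3.71×0.636 = 1.21 mol·L⁻¹; Y_P = C_P/C_{A0} = 0.327.

0.327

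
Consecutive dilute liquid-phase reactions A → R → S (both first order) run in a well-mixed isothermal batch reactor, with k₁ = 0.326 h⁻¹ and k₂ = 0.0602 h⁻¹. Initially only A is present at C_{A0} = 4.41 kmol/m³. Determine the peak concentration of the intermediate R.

For a first-order series the maximum intermediate yield is C_{R,max}/C_{A0} = (k₁/k₂)^[k₂/(k₂−k₁)].
= (0.326/0.0602)^(0.0602/(0.0602−0.326)) = (5.415)^(-0.2265) = 0.6821.
C_{R,max} = 0.6821×4.41 = 3.01 kmol/m³.

3.01 kmol/m³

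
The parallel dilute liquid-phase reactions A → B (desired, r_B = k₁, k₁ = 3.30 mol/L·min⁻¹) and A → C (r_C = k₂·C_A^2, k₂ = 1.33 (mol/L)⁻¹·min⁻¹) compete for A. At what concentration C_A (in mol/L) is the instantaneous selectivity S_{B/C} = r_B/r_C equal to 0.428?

S_{B/C} = (k₁/k₂)·C_A^-2 ⇒ C_A = (S·k₂/k₁)^(-0.5).
= (0.428×1.33/3.30)^(-0.5) = (0.1725)^(-0.5) = 2.41 mol/L.

2.41 mol/L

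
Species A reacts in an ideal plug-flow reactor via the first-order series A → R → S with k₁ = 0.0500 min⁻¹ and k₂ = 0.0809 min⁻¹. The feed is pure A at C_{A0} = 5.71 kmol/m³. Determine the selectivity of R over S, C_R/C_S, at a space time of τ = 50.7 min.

For first-order series with pure A initially, C_R(τ) = k₁C_{A0}/(k₂−k₁)·(e^(−k₁τ) − e^(−k₂τ)).
e^(−k₁τ) = e^(−0.0500×50.7) = e^(−2.535) = 0.07926; e^(−k₂τ) = e^(−4.102) = 0.01655.
C_R = 0.0500×5.71/(0.0809−0.0500) × (0.07926−0.01655) = 9.239×0.06272 = 0.5795 kmol/m³.
C_A = C_{A0}e^(−k₁τ) = 0.4526 kmol/m³, so C_S = C_{A0}−C_A−C_R = 4.678 kmol/m³; C_R/C_S = 0.124.

0.124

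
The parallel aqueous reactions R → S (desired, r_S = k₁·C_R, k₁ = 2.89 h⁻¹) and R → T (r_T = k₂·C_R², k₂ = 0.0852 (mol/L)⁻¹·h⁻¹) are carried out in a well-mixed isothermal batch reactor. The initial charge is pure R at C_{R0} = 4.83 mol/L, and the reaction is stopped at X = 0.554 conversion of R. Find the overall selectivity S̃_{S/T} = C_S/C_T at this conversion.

9.76

C_R = C_{R0}(1−X) = 2.154 mol/L.
Along a PFR/batch, dC_S/dC_R = −r_S/(r_S+r_T) = −k₁/(k₁+k₂·C_R).
Integrating from C_{R0} to C_R: C_S = (2.89/0.0852)·ln[(2.89+0.0852·4.83)/(2.89+0.0852·2.15)] = 33.92·ln(3.302/3.074) = 2.427 mol/L.
C_T = (C_{R0}−C_R)−C_S = 0.2487 mol/L; S̃_{S/T} = 2.427/0.2487 = 9.76.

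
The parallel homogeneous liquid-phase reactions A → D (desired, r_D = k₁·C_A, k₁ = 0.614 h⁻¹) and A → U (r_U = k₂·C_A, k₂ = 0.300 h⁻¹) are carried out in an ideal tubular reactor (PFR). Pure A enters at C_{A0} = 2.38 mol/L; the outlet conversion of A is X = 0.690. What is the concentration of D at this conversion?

1.10 mol/L

C_A = C_{A0}(1−X) = 0.7378 mol/L.
Both paths are first order in A, so the instantaneous fraction to D is constant: dC_D/d(−C_A) = k₁/(k₁+k₂) = 0.6718.
C_D = 0.6718·(C_{A0}−C_A) = 0.6718×1.642 = 1.10 mol/L.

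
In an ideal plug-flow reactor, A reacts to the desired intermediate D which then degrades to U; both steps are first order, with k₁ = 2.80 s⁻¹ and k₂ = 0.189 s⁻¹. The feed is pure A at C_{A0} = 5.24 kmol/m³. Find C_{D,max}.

For a first-order series the maximum intermediate yield is C_{D,max}/C_{A0} = (k₁/k₂)^[k₂/(k₂−k₁)].
= (2.80/0.189)^(0.189/(0.189−2.80)) = (14.81)^(-0.07239) = 0.8227.
C_{D,max} = 0.8227×5.24 = 4.31 kmol/m³.

4.31 kmol/m³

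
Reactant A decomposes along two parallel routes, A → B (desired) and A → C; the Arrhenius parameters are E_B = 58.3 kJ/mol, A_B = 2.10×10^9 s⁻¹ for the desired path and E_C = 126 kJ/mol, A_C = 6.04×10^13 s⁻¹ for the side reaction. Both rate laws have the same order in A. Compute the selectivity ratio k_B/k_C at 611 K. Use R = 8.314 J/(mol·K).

21.3

k_B/k_C = (A_B/A_C)·exp[−(E_B−E_C)/(RT)] = (A_B/A_C)·exp[(E_C−E_B)/(RT)].
(E_C−E_B)/(RT) = (126−58.3)×10³/(8.314×611) = 67700/5080 = 13.33.
k_B/k_C = (2.10×10^9/6.04×10^13)·exp(13.33) = 3.477×10^-5 × 6.136×10^5 = 21.3.
Since E_B < E_C, lowering the temperature improves selectivity toward B.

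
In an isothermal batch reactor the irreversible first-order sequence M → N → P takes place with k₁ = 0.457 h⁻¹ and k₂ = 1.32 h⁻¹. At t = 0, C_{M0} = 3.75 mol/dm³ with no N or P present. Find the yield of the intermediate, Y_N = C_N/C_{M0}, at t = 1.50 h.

The intermediate concentration in a first-order A→B→C sequence is C_N = k₁C_{M0}(e^(−k₁t) − e^(−k₂t))/(k₂−k₁).
e^(−k₁t) = e^(−0.457×1.50) = e^(−0.6855) = 0.5038; e^(−k₂t) = e^(−1.980) = 0.1381.
C_N = 0.457×3.75/(1.32−0.457) × (0.5038−0.1381) = 1.986×0.3658 = 0.7263 mol/dm³.
Y_N = C_N/C_{M0} = 0.7263/3.75 = 0.194.

0.194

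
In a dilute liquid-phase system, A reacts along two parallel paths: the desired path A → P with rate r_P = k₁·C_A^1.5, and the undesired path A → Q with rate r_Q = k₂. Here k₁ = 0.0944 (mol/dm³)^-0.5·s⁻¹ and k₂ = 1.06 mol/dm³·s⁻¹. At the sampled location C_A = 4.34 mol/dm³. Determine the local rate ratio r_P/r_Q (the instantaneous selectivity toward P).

S_{P/Q} = r_P/r_Q = (k₁·C_A^1.5)/(k₂) = (k₁/k₂)·C_A^1.5.
= (0.0944×4.340^1.5) / (1.06) = 0.8535/1.060 = 0.805.

0.805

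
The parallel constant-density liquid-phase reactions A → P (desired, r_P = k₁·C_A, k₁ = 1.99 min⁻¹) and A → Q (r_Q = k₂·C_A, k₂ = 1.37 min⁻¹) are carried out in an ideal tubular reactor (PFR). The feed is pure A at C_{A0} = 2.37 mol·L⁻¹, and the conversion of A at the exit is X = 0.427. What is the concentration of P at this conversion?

C_A = C_{A0}(1−X) = 1.358 mol·L⁻¹.
Both paths are first order in A, so the instantaneous fraction to P is constant: dC_P/d(−C_A) = k₁/(k₁+k₂) = 0.5923.
C_P = 0.5923·(C_{A0}−C_A) = 0.5923×1.012 = 0.599 mol·L⁻¹.

0.599 mol·L⁻¹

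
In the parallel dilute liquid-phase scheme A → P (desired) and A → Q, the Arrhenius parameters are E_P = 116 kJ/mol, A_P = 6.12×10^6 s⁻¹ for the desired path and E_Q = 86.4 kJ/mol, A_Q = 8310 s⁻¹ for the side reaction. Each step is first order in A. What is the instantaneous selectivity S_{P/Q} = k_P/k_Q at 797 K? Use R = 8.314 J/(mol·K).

8.46

Since both paths have the same order in A, the concentration cancels and S_{P/Q} = k_P/k_Q = (A_P/A_Q)·exp[(E_Q−E_P)/(RT)].
(E_Q−E_P)/(RT) = (86.4−116)×10³/(8.314×797) = -29600/6626 = -4.467.
k_P/k_Q = (6.12×10^6/8310)·exp(-4.467) = 736.5 × 0.01148 = 8.46.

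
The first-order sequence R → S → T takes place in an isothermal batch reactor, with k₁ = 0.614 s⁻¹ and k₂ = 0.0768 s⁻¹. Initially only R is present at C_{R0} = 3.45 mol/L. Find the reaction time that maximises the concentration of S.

3.87 s

For first-order series the maximum of C_S occurs at t_opt = ln(k₂/k₁)/(k₂−k₁).
= ln(0.0768/0.614)/(0.0768−0.614) = ln(0.1251)/-0.5372 = -2.079/-0.5372 = 3.87 s.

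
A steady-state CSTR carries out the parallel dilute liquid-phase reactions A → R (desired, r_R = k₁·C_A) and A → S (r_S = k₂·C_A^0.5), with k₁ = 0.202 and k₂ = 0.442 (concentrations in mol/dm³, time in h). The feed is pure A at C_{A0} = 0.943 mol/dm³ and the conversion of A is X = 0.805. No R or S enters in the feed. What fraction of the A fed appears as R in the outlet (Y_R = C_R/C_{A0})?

Exit C_A = C_{A0}(1−X) = 0.943×0.195 = 0.1839 mol/dm³.
Rates in a CSTR are evaluated at the outlet concentration: r_R = 0.202×0.1839 = 0.03714, r_S = 0.442×0.1839^0.5 = 0.1895.
Fraction of consumed A going to R: r_R/(r_R+r_S) = 0.1639.
C_R = 0.1639·C_{A0}·X = 0.1639×0.943×0.805 = 0.124 mol/dm³; Y_R = C_R/C_{A0} = 0.132.

0.132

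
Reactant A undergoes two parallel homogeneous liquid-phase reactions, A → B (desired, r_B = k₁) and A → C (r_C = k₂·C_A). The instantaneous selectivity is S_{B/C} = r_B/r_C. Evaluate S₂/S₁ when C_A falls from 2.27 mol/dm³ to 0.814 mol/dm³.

2.79

S_{B/C} = (k₁/k₂)·C_A⁻¹, so S₂/S₁ = (C_{A,2}/C_{A,1})⁻¹.
= 2.27/0.814 = 2.79.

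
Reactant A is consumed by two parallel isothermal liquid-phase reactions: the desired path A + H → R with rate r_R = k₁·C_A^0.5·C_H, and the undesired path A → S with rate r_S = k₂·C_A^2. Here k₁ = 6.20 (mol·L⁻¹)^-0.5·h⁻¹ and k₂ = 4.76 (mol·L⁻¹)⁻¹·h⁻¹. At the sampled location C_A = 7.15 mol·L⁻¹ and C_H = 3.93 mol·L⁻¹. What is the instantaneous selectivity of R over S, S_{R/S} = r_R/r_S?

S_{R/S} = r_R/r_S = (k₁·C_A^0.5·C_H)/(k₂·C_A^2) = (k₁/k₂)·C_A^-1.5·C_H.
= (6.20×7.150^0.5×3.930) / (4.76×7.150^2) = 65.15/243.3 = 0.268.

0.268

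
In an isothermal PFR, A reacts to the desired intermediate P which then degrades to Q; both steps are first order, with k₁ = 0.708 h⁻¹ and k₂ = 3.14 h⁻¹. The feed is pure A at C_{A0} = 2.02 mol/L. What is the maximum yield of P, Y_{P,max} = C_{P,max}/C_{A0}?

0.146

At the optimum, C_{P,max}/C_{A0} = (k₁/k₂)^[k₂/(k₂−k₁)].
= (0.708/3.14)^(3.14/(3.14−0.708)) = (0.2255)^(1.291) = 0.1461.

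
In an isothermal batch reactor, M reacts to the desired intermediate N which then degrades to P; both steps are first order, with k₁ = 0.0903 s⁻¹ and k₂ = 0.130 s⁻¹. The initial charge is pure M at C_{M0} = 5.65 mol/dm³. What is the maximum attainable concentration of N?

1.71 mol/dm³

Evaluating C_N at t_opt = ln(k₂/k₁)/(k₂−k₁) gives C_{N,max}/C_{M0} = (k₁/k₂)^[k₂/(k₂−k₁)].
= (0.0903/0.130)^(0.130/(0.130−0.0903)) = (0.6946)^(3.275) = 0.3032.
C_{N,max} = 0.3032×5.65 = 1.71 mol/dm³.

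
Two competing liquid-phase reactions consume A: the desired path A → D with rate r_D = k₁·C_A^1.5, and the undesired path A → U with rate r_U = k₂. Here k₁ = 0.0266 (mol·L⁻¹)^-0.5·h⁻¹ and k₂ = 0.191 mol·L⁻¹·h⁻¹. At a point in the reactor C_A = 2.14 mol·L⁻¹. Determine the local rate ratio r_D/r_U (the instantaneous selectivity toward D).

S_{D/U} = r_D/r_U = (k₁·C_A^1.5)/(k₂) = (k₁/k₂)·C_A^1.5.
= (0.0266×2.140^1.5) / (0.191) = 0.08327/0.1910 = 0.436.
Since the desired path is higher order in A, keeping C_A high (PFR or concentrated feed) favours D.

0.436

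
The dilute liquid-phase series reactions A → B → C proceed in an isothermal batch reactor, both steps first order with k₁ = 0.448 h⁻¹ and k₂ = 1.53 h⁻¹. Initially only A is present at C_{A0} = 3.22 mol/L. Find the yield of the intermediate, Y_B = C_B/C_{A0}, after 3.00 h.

0.104

The intermediate concentration in a first-order A→B→C sequence is C_B = k₁C_{A0}(e^(−k₁t) − e^(−k₂t))/(k₂−k₁).
e^(−k₁t) = e^(−0.448×3.00) = e^(−1.344) = 0.2608; e^(−k₂t) = e^(−4.590) = 0.01015.
C_B = 0.448×3.22/(1.53−0.448) × (0.2608−0.01015) = 1.333×0.2506 = 0.3342 mol/L.
Y_B = C_B/C_{A0} = 0.3342/3.22 = 0.104.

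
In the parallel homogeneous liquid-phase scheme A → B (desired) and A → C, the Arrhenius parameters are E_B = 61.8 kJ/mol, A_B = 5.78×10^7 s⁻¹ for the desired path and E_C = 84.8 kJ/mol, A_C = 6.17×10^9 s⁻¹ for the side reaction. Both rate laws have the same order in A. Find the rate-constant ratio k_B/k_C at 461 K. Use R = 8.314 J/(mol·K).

3.78

k_B/k_C = (A_B/A_C)·exp[−(E_B−E_C)/(RT)] = (A_B/A_C)·exp[(E_C−E_B)/(RT)].
(E_C−E_B)/(RT) = (84.8−61.8)×10³/(8.314×461) = 23000/3833 = 6.001.
k_B/k_C = (5.78×10^7/6.17×10^9)·exp(6.001) = 0.009368 × 403.8 = 3.78.
Since E_B < E_C, lowering the temperature improves selectivity toward B.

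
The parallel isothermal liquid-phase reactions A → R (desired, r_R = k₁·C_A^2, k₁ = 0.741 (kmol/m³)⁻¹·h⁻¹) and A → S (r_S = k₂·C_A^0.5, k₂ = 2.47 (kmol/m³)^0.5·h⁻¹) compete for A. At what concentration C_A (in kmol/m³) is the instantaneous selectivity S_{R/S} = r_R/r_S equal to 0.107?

0.503 kmol/m³

S_{R/S} = (k₁/k₂)·C_A^1.5 ⇒ C_A = (S·k₂/k₁)^(1/1.5).
= (0.107×2.47/0.741)^(0.6667) = (0.3567)^(0.6667) = 0.503 kmol/m³.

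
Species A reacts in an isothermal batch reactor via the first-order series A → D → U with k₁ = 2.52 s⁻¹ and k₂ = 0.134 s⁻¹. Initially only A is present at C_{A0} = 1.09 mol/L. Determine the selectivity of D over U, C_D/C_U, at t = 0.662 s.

The intermediate concentration in a first-order A→B→C sequence is C_D = k₁C_{A0}(e^(−k₁t) − e^(−k₂t))/(k₂−k₁).
e^(−k₁t) = e^(−2.52×0.662) = e^(−1.668) = 0.1886; e^(−k₂t) = e^(−0.08871) = 0.9151.
C_D = 2.52×1.09/(0.134−2.52) × (0.1886−0.9151) = (-1.151)×(-0.7265) = 0.8364 mol/L.
C_A = C_{A0}e^(−k₁t) = 0.2056 mol/L, so C_U = C_{A0}−C_A−C_D = 0.04805 mol/L; C_D/C_U = 17.4.

17.4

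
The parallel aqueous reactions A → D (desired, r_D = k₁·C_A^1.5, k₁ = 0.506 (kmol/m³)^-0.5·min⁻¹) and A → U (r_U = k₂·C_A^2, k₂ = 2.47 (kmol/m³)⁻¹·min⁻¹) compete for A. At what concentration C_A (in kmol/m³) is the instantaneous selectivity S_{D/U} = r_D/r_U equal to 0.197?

S_{D/U} = (k₁/k₂)·C_A^-0.5 ⇒ C_A = (S·k₂/k₁)^(-2).
= (0.197×2.47/0.506)^(-2) = (0.9616)^(-2) = 1.08 kmol/m³.

1.08 kmol/m³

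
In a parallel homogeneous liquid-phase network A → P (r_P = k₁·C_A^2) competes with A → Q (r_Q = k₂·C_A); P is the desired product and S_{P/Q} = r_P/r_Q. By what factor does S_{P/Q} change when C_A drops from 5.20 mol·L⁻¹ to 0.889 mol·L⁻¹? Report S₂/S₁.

0.171

S_{P/Q} = (k₁/k₂)·C_A, so S₂/S₁ = (C_{A,2}/C_{A,1}).
= 0.889/5.20 = 0.171.
Selectivity toward P falls as C_A falls — high-concentration operation is favoured.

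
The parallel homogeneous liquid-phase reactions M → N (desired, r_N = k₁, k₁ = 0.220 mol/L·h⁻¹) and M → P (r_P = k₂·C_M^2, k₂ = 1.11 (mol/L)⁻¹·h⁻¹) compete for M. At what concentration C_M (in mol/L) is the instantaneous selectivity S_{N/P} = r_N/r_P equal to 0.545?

S_{N/P} = (k₁/k₂)·C_M^-2 ⇒ C_M = (S·k₂/k₁)^(-0.5).
= (0.545×1.11/0.220)^(-0.5) = (2.750)^(-0.5) = 0.603 mol/L.

0.603 mol/L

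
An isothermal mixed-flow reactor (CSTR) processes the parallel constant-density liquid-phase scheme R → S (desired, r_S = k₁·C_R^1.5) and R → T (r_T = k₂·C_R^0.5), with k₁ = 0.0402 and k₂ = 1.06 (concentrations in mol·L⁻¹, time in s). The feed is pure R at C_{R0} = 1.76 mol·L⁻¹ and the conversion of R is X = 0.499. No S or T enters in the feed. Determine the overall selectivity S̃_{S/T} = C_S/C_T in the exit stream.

Exit C_R = C_{R0}(1−X) = 1.76×0.501 = 0.8818 mol·L⁻¹.
In a CSTR the entire volume is at exit conditions, so r_S = 0.0402×0.8818^1.5 = 0.03329 and r_T = 1.06×0.8818^0.5 = 0.9954.
Overall selectivity = C_S/C_T = r_Sτ/(r_Tτ) = r_S/r_T = 0.0334.

0.0334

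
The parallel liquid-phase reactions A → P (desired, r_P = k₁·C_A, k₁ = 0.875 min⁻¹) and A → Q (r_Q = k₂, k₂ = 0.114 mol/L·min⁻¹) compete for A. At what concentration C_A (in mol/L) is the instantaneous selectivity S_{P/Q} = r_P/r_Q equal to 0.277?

S_{P/Q} = (k₁/k₂)·C_A ⇒ C_A = S·k₂/k₁.
= 0.277×0.114/0.875 = 0.0361 mol/L.

0.0361 mol/L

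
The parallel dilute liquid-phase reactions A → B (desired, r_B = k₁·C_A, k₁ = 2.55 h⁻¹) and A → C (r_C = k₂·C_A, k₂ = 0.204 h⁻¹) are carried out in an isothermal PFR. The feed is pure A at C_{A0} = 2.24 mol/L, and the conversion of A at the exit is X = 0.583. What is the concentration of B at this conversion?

1.21 mol/L

C_A = C_{A0}(1−X) = 0.9341 mol/L.
Both paths are first order in A, so the instantaneous fraction to B is constant: dC_B/d(−C_A) = k₁/(k₁+k₂) = 0.9259.
C_B = 0.9259·(C_{A0}−C_A) = 0.9259×1.306 = 1.21 mol/L.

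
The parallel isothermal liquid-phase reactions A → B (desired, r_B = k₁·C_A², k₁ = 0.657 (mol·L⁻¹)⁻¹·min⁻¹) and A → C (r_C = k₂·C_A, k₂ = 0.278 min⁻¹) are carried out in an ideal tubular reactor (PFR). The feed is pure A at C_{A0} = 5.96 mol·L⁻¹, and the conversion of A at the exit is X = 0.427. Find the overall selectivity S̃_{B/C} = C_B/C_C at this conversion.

10.8

C_A = C_{A0}(1−X) = 3.415 mol·L⁻¹.
Along a PFR/batch, dC_C/dC_A = −r_C/(r_B+r_C) = −k₂/(k₂+k₁·C_A).
Integrating from C_{A0} to C_A: C_C = (0.278/0.657)·ln[(0.278+0.657·5.96)/(0.278+0.657·3.42)] = 0.4231·ln(4.194/2.522) = 0.2152 mol·L⁻¹.
Then C_B = (C_{A0}−C_A) − C_C = 2.545 − 0.2152 = 2.330 mol·L⁻¹.
S̃_{B/C} = C_B/C_C = 2.330/0.2152 = 10.8.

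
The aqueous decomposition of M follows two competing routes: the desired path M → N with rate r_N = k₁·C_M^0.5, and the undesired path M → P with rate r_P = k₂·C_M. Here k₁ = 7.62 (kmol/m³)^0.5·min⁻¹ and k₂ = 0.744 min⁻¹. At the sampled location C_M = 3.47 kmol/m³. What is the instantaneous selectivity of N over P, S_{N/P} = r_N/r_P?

5.50

S_{N/P} = r_N/r_P = (k₁·C_M^0.5)/(k₂·C_M) = (k₁/k₂)·C_M^-0.5.
= (7.62×3.470^0.5) / (0.744×3.470) = 14.19/2.582 = 5.50.
The undesired path is higher order in M, so low C_M (CSTR or dilute feed) favours N.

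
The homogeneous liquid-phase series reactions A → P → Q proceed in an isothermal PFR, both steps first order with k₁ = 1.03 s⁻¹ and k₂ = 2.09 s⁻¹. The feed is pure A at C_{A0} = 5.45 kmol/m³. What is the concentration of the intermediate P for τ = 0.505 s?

Solving the coupled first-order balances gives C_P(τ) = [k₁/(k₂−k₁)]·C_{A0}·(e^(−k₁τ) − e^(−k₂τ)).
e^(−k₁τ) = e^(−1.03×0.505) = e^(−0.5202) = 0.5944; e^(−k₂τ) = e^(−1.055) = 0.3480.
C_P = 1.03×5.45/(2.09−1.03) × (0.5944−0.3480) = 5.296×0.2464 = 1.305 kmol/m³.

1.30 kmol/m³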